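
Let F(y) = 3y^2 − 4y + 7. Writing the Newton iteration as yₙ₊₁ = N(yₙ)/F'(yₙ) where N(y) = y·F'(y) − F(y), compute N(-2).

5

F'(y) = 6y − 4.
N(y) = y·F'(y) − F(y) = y·(6y − 4) − (3y^2 − 4y + 7) = 3y^2 − 7.
N(-2) = 5.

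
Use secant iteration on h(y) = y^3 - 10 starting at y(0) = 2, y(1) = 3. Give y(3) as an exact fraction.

15250/7129

h(2) = -2, h(3) = 17. y(2) = 3 - 17·(3 - 2)/(17 - (-2)) = 40/19.
h(3) = 17, h(40/19) = -4590/6859. y(3) = (40/19) - (-4590/6859)·((40/19) - 3)/((-4590/6859) - 17) = 15250/7129.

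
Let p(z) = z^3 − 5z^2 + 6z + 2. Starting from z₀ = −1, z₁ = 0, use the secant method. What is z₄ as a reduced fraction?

−4975056/18563671

p(−1) = −10, p(0) = 2. z₂ = 0 − 2·(0 − (−1))/(2 − (−10)) = −1/6.
p(0) = 2, p(−1/6) = 185/216. z₃ = (−1/6) − (185/216)·((−1/6) − 0)/((185/216) − 2) = −72/247.
p(−1/6) = 185/216, p(−72/247) = −2992930/15069223. z₄ = (−72/247) − (−2992930/15069223)·((−72/247) − (−1/6))/((−2992930/15069223) − (185/216)) = −4975056/18563671.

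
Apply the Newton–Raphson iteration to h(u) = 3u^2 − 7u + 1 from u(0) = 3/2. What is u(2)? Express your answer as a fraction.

1523/656

h'(u) = 6u − 7.
h(3/2) = −11/4, h'(3/2) = 2, so u(1) = (3/2) − (−11/4)/2 = 23/8.
h(23/8) = 363/64, h'(23/8) = 41/4, so u(2) = (23/8) − (363/64)/(41/4) = 1523/656.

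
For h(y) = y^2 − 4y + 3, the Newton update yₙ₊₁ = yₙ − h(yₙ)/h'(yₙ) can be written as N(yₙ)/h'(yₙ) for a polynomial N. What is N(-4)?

13

h'(y) = 2y − 4.
N(y) = y·h'(y) − h(y) = y·(2y − 4) − (y^2 − 4y + 3) = y^2 − 3.
N(-4) = 13.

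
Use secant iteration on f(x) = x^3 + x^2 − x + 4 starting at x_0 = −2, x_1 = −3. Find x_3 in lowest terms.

f(−2) = 2, f(−3) = −11. x_2 = (−3) − (−11)·((−3) − (−2))/((−11) − 2) = −28/13.
f(−3) = −11, f(−28/13) = 1760/2197. x_3 = (−28/13) − (1760/2197)·((−28/13) − (−3))/((1760/2197) − (−11)) = −5212/2357.

−5212/2357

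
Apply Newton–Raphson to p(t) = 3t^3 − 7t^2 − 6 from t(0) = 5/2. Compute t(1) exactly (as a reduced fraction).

p'(t) = 9t^2 − 14t.
p(5/2) = −23/8, p'(5/2) = 85/4, so t(1) = (5/2) − (−23/8)/(85/4) = 224/85.

224/85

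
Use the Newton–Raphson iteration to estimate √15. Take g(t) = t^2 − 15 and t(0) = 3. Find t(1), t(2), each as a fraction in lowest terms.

g'(t) = 2t.
g(3) = −6, g'(3) = 6, so t(1) = 3 − (−6)/6 = 4.
g(4) = 1, g'(4) = 8, so t(2) = 4 − 1/8 = 31/8.

t(1) = 4, t(2) = 31/8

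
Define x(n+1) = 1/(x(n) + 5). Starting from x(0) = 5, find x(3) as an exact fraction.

51/265

x(1) = 1/(5 + 5) = 1/10.
x(2) = 1/(1/10 + 5) = 10/51.
x(3) = 1/(10/51 + 5) = 51/265.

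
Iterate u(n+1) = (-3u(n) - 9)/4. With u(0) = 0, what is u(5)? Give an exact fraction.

-1629/1024

u(1) = (-3·0 - 9)/4 = -9/4.
u(2) = (-3·(-9/4) - 9)/4 = -9/16.
u(3) = (-3·(-9/16) - 9)/4 = -117/64.
u(4) = (-3·(-117/64) - 9)/4 = -225/256.
u(5) = (-3·(-225/256) - 9)/4 = -1629/1024.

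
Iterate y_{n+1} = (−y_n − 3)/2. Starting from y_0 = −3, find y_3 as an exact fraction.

y_1 = (−(−3) − 3)/2 = 0.
y_2 = (−0 − 3)/2 = −3/2.
y_3 = (−(−3/2) − 3)/2 = −3/4.

−3/4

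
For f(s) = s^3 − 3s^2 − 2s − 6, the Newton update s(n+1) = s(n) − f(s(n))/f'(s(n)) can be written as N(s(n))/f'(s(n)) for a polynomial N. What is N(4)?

86

f'(s) = 3s^2 − 6s − 2.
N(s) = s·f'(s) − f(s) = s·(3s^2 − 6s − 2) − (s^3 − 3s^2 − 2s − 6) = 2s^3 − 3s^2 + 6.
N(4) = 86.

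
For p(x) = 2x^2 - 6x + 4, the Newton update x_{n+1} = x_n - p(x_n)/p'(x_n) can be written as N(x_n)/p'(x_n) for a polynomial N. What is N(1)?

-2

p'(x) = 4x - 6.
N(x) = x·p'(x) - p(x) = x·(4x - 6) - (2x^2 - 6x + 4) = 2x^2 - 4.
N(1) = -2.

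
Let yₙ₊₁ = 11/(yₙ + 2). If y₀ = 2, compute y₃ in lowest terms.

209/82

y₁ = 11/(2 + 2) = 11/4.
y₂ = 11/(11/4 + 2) = 44/19.
y₃ = 11/(44/19 + 2) = 209/82.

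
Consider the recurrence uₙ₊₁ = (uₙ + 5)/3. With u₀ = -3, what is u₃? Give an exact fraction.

u₁ = ((-3) + 5)/3 = 2/3.
u₂ = ((2/3) + 5)/3 = 17/9.
u₃ = ((17/9) + 5)/3 = 62/27.

62/27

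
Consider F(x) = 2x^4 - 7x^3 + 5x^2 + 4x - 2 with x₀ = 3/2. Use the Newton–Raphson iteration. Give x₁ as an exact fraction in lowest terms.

F'(x) = 8x^3 - 21x^2 + 10x + 4.
F(3/2) = 7/4, F'(3/2) = -5/4, so x₁ = (3/2) - (7/4)/(-5/4) = 29/10.

29/10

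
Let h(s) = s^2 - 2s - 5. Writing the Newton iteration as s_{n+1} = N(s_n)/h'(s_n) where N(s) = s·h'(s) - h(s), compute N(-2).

h'(s) = 2s - 2.
N(s) = s·h'(s) - h(s) = s·(2s - 2) - (s^2 - 2s - 5) = s^2 + 5.
N(-2) = 9.

9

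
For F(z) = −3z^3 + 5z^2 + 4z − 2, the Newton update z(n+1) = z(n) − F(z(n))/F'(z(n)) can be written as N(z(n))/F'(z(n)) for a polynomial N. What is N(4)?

F'(z) = −9z^2 + 10z + 4.
N(z) = z·F'(z) − F(z) = z·(−9z^2 + 10z + 4) − (−3z^3 + 5z^2 + 4z − 2) = −6z^3 + 5z^2 + 2.
N(4) = −302.

−302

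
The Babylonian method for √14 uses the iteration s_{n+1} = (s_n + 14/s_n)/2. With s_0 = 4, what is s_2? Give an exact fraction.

449/120

s_1 = (4 + 14/4)/2 = 15/4.
s_2 = (15/4 + 14/(15/4))/2 = 449/120.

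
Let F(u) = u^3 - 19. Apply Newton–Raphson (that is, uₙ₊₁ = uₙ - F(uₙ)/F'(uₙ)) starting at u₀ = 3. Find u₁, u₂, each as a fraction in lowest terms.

F'(u) = 3u^2.
F(3) = 8, F'(3) = 27, so u₁ = 3 - 8/27 = 73/27.
F(73/27) = 15040/19683, F'(73/27) = 5329/243, so u₂ = (73/27) - (15040/19683)/(5329/243) = 1152011/431649.

u₁ = 73/27, u₂ = 1152011/431649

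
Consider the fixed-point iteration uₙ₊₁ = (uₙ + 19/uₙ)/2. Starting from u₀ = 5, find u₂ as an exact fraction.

u₁ = (5 + 19/5)/2 = 22/5.
u₂ = (22/5 + 19/(22/5))/2 = 959/220.

959/220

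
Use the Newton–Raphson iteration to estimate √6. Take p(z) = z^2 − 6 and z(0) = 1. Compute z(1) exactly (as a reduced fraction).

p'(z) = 2z.
p(1) = −5, p'(1) = 2, so z(1) = 1 − (−5)/2 = 7/2.

7/2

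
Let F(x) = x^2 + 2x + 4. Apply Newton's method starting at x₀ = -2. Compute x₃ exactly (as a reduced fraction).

F'(x) = 2x + 2.
F(-2) = 4, F'(-2) = -2, so x₁ = (-2) - 4/(-2) = 0.
F(0) = 4, F'(0) = 2, so x₂ = 0 - 4/2 = -2.
F(-2) = 4, F'(-2) = -2, so x₃ = (-2) - 4/(-2) = 0.

0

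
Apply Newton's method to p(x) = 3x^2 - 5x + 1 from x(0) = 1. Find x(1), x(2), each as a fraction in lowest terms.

p'(x) = 6x - 5.
p(1) = -1, p'(1) = 1, so x(1) = 1 - (-1)/1 = 2.
p(2) = 3, p'(2) = 7, so x(2) = 2 - 3/7 = 11/7.

x(1) = 2, x(2) = 11/7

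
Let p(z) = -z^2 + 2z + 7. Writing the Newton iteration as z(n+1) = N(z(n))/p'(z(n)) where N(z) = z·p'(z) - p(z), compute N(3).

p'(z) = -2z + 2.
N(z) = z·p'(z) - p(z) = z·(-2z + 2) - (-z^2 + 2z + 7) = -z^2 - 7.
N(3) = -16.

-16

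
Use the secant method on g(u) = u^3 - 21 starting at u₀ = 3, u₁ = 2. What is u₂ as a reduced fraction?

g(3) = 6, g(2) = -13. u₂ = 2 - (-13)·(2 - 3)/((-13) - 6) = 51/19.

51/19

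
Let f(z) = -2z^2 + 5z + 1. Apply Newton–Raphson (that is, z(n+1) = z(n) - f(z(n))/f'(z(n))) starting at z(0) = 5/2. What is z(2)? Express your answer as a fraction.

779/290

f'(z) = -4z + 5.
f(5/2) = 1, f'(5/2) = -5, so z(1) = (5/2) - 1/(-5) = 27/10.
f(27/10) = -2/25, f'(27/10) = -29/5, so z(2) = (27/10) - (-2/25)/(-29/5) = 779/290.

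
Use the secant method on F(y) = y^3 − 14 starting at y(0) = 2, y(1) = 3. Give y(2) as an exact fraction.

F(2) = −6, F(3) = 13. y(2) = 3 − 13·(3 − 2)/(13 − (−6)) = 44/19.

44/19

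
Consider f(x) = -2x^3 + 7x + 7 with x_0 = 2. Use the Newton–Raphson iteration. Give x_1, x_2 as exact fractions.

x_1 = 39/17, x_2 = 271667/120751

f'(x) = -6x^2 + 7.
f(2) = 5, f'(2) = -17, so x_1 = 2 - 5/(-17) = 39/17.
f(39/17) = -5350/4913, f'(39/17) = -7103/289, so x_2 = (39/17) - (-5350/4913)/(-7103/289) = 271667/120751.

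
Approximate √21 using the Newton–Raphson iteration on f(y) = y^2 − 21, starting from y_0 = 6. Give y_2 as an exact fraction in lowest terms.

f'(y) = 2y.
f(6) = 15, f'(6) = 12, so y_1 = 6 − 15/12 = 19/4.
f(19/4) = 25/16, f'(19/4) = 19/2, so y_2 = (19/4) − (25/16)/(19/2) = 697/152.

697/152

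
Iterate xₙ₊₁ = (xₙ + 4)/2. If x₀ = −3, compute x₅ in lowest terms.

121/32

x₁ = ((−3) + 4)/2 = 1/2.
x₂ = ((1/2) + 4)/2 = 9/4.
x₃ = ((9/4) + 4)/2 = 25/8.
x₄ = ((25/8) + 4)/2 = 57/16.
x₅ = ((57/16) + 4)/2 = 121/32.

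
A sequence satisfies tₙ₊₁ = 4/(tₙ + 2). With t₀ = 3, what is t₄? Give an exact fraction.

24/19

t₁ = 4/(3 + 2) = 4/5.
t₂ = 4/(4/5 + 2) = 10/7.
t₃ = 4/(10/7 + 2) = 7/6.
t₄ = 4/(7/6 + 2) = 24/19.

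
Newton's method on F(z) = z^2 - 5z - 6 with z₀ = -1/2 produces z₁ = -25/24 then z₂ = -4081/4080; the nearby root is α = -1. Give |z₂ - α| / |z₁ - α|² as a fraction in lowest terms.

12/85

z₁ - α = -25/24 - (-1) = -25/24 + 1 = -1/24, so |z₁ - α| = 1/24.
z₂ - α = -4081/4080 - (-1) = -4081/4080 + 1 = -1/4080, so |z₂ - α| = 1/4080.
|z₁ - α|² = 1/576.
Ratio = (1/4080) / (1/576) = 12/85.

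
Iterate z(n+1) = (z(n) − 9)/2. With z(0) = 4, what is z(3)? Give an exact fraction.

z(1) = (4 − 9)/2 = −5/2.
z(2) = ((−5/2) − 9)/2 = −23/4.
z(3) = ((−23/4) − 9)/2 = −59/8.

−59/8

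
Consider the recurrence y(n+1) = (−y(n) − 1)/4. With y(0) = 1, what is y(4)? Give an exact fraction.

y(1) = (−1 − 1)/4 = −1/2.
y(2) = (−(−1/2) − 1)/4 = −1/8.
y(3) = (−(−1/8) − 1)/4 = −7/32.
y(4) = (−(−7/32) − 1)/4 = −25/128.

−25/128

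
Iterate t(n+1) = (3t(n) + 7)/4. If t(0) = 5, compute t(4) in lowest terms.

t(1) = (3·5 + 7)/4 = 11/2.
t(2) = (3·(11/2) + 7)/4 = 47/8.
t(3) = (3·(47/8) + 7)/4 = 197/32.
t(4) = (3·(197/32) + 7)/4 = 815/128.

815/128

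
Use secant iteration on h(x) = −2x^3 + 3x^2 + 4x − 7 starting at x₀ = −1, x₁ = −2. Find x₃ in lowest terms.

h(−1) = −6, h(−2) = 13. x₂ = (−2) − 13·((−2) − (−1))/(13 − (−6)) = −25/19.
h(−2) = 13, h(−25/19) = −17238/6859. x₃ = (−25/19) − (−17238/6859)·((−25/19) − (−2))/((−17238/6859) − 13) = −11677/8185.

−11677/8185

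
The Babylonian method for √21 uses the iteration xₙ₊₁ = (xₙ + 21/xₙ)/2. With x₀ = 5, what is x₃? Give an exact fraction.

277727/60605

x₁ = (5 + 21/5)/2 = 23/5.
x₂ = (23/5 + 21/(23/5))/2 = 527/115.
x₃ = (527/115 + 21/(527/115))/2 = 277727/60605.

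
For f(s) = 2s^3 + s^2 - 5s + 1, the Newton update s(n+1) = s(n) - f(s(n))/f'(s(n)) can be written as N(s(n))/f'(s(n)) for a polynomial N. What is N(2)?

f'(s) = 6s^2 + 2s - 5.
N(s) = s·f'(s) - f(s) = s·(6s^2 + 2s - 5) - (2s^3 + s^2 - 5s + 1) = 4s^3 + s^2 - 1.
N(2) = 35.

35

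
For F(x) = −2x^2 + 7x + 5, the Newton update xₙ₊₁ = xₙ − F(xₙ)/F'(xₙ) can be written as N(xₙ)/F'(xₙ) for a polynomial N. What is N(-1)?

−7

F'(x) = −4x + 7.
N(x) = x·F'(x) − F(x) = x·(−4x + 7) − (−2x^2 + 7x + 5) = −2x^2 − 5.
N(-1) = −7.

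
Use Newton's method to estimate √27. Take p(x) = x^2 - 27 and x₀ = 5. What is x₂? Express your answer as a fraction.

p'(x) = 2x.
p(5) = -2, p'(5) = 10, so x₁ = 5 - (-2)/10 = 26/5.
p(26/5) = 1/25, p'(26/5) = 52/5, so x₂ = (26/5) - (1/25)/(52/5) = 1351/260.

1351/260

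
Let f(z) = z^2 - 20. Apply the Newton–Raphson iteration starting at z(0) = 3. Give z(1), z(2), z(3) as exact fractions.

f'(z) = 2z.
f(3) = -11, f'(3) = 6, so z(1) = 3 - (-11)/6 = 29/6.
f(29/6) = 121/36, f'(29/6) = 29/3, so z(2) = (29/6) - (121/36)/(29/3) = 1561/348.
f(1561/348) = 14641/121104, f'(1561/348) = 1561/174, so z(3) = (1561/348) - (14641/121104)/(1561/174) = 4858801/1086456.

z(1) = 29/6, z(2) = 1561/348, z(3) = 4858801/1086456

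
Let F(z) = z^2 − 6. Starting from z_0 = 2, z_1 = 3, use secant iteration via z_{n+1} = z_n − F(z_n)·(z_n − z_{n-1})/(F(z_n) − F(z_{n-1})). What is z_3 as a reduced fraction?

F(2) = −2, F(3) = 3. z_2 = 3 − 3·(3 − 2)/(3 − (−2)) = 12/5.
F(3) = 3, F(12/5) = −6/25. z_3 = (12/5) − (−6/25)·((12/5) − 3)/((−6/25) − 3) = 22/9.

22/9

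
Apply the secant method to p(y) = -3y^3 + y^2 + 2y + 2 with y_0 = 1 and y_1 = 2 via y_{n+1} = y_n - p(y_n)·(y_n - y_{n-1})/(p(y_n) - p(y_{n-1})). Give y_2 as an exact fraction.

9/8

p(1) = 2, p(2) = -14. y_2 = 2 - (-14)·(2 - 1)/((-14) - 2) = 9/8.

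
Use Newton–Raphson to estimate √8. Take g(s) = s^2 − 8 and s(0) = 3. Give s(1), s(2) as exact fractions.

s(1) = 17/6, s(2) = 577/204

g'(s) = 2s.
g(3) = 1, g'(3) = 6, so s(1) = 3 − 1/6 = 17/6.
g(17/6) = 1/36, g'(17/6) = 17/3, so s(2) = (17/6) − (1/36)/(17/3) = 577/204.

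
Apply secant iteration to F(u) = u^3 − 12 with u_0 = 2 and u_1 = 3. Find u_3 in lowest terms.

F(2) = −4, F(3) = 15. u_2 = 3 − 15·(3 − 2)/(15 − (−4)) = 42/19.
F(3) = 15, F(42/19) = −8220/6859. u_3 = (42/19) − (−8220/6859)·((42/19) − 3)/((−8220/6859) − 15) = 5602/2469.

5602/2469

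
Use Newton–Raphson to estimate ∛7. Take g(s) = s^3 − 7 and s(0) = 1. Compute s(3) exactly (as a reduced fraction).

g'(s) = 3s^2.
g(1) = −6, g'(1) = 3, so s(1) = 1 − (−6)/3 = 3.
g(3) = 20, g'(3) = 27, so s(2) = 3 − 20/27 = 61/27.
g(61/27) = 89200/19683, g'(61/27) = 3721/243, so s(3) = (61/27) − (89200/19683)/(3721/243) = 591743/301401.

591743/301401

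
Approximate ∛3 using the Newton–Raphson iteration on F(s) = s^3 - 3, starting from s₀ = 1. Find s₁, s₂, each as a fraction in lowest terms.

F'(s) = 3s^2.
F(1) = -2, F'(1) = 3, so s₁ = 1 - (-2)/3 = 5/3.
F(5/3) = 44/27, F'(5/3) = 25/3, so s₂ = (5/3) - (44/27)/(25/3) = 331/225.

s₁ = 5/3, s₂ = 331/225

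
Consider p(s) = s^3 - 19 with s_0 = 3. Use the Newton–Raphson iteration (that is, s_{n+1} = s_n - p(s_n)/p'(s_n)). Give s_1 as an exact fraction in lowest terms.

73/27

p'(s) = 3s^2.
p(3) = 8, p'(3) = 27, so s_1 = 3 - 8/27 = 73/27.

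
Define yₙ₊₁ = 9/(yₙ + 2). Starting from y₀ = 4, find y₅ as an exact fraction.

1143/542

y₁ = 9/(4 + 2) = 3/2.
y₂ = 9/(3/2 + 2) = 18/7.
y₃ = 9/(18/7 + 2) = 63/32.
y₄ = 9/(63/32 + 2) = 288/127.
y₅ = 9/(288/127 + 2) = 1143/542.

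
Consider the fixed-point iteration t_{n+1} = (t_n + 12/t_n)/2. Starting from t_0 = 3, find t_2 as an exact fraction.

97/28

t_1 = (3 + 12/3)/2 = 7/2.
t_2 = (7/2 + 12/(7/2))/2 = 97/28.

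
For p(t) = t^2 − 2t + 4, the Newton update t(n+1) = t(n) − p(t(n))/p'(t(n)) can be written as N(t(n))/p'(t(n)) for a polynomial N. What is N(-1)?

−3

p'(t) = 2t − 2.
N(t) = t·p'(t) − p(t) = t·(2t − 2) − (t^2 − 2t + 4) = t^2 − 4.
N(-1) = −3.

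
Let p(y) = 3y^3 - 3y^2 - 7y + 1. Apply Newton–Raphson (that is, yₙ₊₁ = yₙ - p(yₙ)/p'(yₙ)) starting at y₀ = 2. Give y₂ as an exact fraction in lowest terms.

p'(y) = 9y^2 - 6y - 7.
p(2) = -1, p'(2) = 17, so y₁ = 2 - (-1)/17 = 35/17.
p(35/17) = 258/4913, p'(35/17) = 5432/289, so y₂ = (35/17) - (258/4913)/(5432/289) = 94931/46172.

94931/46172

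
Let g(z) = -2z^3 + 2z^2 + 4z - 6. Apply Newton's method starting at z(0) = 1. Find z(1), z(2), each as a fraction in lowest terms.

z(1) = 2, z(2) = 3/2

g'(z) = -6z^2 + 4z + 4.
g(1) = -2, g'(1) = 2, so z(1) = 1 - (-2)/2 = 2.
g(2) = -6, g'(2) = -12, so z(2) = 2 - (-6)/(-12) = 3/2.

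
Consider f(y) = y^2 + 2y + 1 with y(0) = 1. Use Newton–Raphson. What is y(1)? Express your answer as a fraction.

0

f'(y) = 2y + 2.
f(1) = 4, f'(1) = 4, so y(1) = 1 − 4/4 = 0.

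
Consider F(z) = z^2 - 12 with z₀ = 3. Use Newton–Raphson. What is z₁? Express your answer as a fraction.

7/2

F'(z) = 2z.
F(3) = -3, F'(3) = 6, so z₁ = 3 - (-3)/6 = 7/2.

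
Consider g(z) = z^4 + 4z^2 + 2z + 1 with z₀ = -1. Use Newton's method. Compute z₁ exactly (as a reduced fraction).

-3/5

g'(z) = 4z^3 + 8z + 2.
g(-1) = 4, g'(-1) = -10, so z₁ = (-1) - 4/(-10) = -3/5.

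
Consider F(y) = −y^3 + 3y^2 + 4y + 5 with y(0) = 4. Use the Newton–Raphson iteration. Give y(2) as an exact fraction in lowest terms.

F'(y) = −3y^2 + 6y + 4.
F(4) = 5, F'(4) = −20, so y(1) = 4 − 5/(−20) = 17/4.
F(17/4) = −37/64, F'(17/4) = −395/16, so y(2) = (17/4) − (−37/64)/(−395/16) = 3339/790.

3339/790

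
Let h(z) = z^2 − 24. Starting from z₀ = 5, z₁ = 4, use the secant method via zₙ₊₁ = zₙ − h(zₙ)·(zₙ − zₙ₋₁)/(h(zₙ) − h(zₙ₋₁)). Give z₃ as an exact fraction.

h(5) = 1, h(4) = −8. z₂ = 4 − (−8)·(4 − 5)/((−8) − 1) = 44/9.
h(4) = −8, h(44/9) = −8/81. z₃ = (44/9) − (−8/81)·((44/9) − 4)/((−8/81) − (−8)) = 49/10.

49/10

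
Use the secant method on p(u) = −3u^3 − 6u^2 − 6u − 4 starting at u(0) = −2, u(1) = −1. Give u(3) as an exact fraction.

−118/91

p(−2) = 8, p(−1) = −1. u(2) = (−1) − (−1)·((−1) − (−2))/((−1) − 8) = −10/9.
p(−1) = −1, p(−10/9) = −152/243. u(3) = (−10/9) − (−152/243)·((−10/9) − (−1))/((−152/243) − (−1)) = −118/91.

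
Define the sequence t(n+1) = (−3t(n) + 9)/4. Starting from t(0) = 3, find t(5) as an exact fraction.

t(1) = (−3·3 + 9)/4 = 0.
t(2) = (−3·0 + 9)/4 = 9/4.
t(3) = (−3·(9/4) + 9)/4 = 9/16.
t(4) = (−3·(9/16) + 9)/4 = 117/64.
t(5) = (−3·(117/64) + 9)/4 = 225/256.

225/256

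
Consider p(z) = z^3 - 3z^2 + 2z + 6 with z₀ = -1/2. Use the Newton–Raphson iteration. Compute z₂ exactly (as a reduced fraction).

p'(z) = 3z^2 - 6z + 2.
p(-1/2) = 33/8, p'(-1/2) = 23/4, so z₁ = (-1/2) - (33/8)/(23/4) = -28/23.
p(-28/23) = -32670/12167, p'(-28/23) = 7274/529, so z₂ = (-28/23) - (-32670/12167)/(7274/529) = -85501/83651.

-85501/83651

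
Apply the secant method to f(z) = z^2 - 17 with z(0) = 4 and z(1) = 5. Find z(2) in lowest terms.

f(4) = -1, f(5) = 8. z(2) = 5 - 8·(5 - 4)/(8 - (-1)) = 37/9.

37/9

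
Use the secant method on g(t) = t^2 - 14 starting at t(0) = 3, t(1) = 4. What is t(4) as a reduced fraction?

5272/1409

g(3) = -5, g(4) = 2. t(2) = 4 - 2·(4 - 3)/(2 - (-5)) = 26/7.
g(4) = 2, g(26/7) = -10/49. t(3) = (26/7) - (-10/49)·((26/7) - 4)/((-10/49) - 2) = 101/27.
g(26/7) = -10/49, g(101/27) = -5/729. t(4) = (101/27) - (-5/729)·((101/27) - (26/7))/((-5/729) - (-10/49)) = 5272/1409.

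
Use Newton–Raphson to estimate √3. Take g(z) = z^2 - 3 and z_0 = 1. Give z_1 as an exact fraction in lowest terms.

2

g'(z) = 2z.
g(1) = -2, g'(1) = 2, so z_1 = 1 - (-2)/2 = 2.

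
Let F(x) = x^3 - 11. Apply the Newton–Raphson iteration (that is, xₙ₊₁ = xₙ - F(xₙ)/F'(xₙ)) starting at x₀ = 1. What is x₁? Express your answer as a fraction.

13/3

F'(x) = 3x^2.
F(1) = -10, F'(1) = 3, so x₁ = 1 - (-10)/3 = 13/3.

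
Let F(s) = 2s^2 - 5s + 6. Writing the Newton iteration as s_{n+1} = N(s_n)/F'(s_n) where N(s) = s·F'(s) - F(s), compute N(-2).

F'(s) = 4s - 5.
N(s) = s·F'(s) - F(s) = s·(4s - 5) - (2s^2 - 5s + 6) = 2s^2 - 6.
N(-2) = 2.

2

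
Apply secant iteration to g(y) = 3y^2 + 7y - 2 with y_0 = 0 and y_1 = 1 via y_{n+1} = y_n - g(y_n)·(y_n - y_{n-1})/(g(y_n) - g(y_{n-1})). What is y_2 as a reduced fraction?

1/5

g(0) = -2, g(1) = 8. y_2 = 1 - 8·(1 - 0)/(8 - (-2)) = 1/5.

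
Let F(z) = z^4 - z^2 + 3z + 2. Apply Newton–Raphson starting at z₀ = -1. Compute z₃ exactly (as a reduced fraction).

F'(z) = 4z^3 - 2z + 3.
F(-1) = -1, F'(-1) = 1, so z₁ = (-1) - (-1)/1 = 0.
F(0) = 2, F'(0) = 3, so z₂ = 0 - 2/3 = -2/3.
F(-2/3) = -20/81, F'(-2/3) = 85/27, so z₃ = (-2/3) - (-20/81)/(85/27) = -10/17.

-10/17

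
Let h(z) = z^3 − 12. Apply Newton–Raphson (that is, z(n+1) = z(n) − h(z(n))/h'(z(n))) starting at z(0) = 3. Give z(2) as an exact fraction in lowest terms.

7511/3267

h'(z) = 3z^2.
h(3) = 15, h'(3) = 27, so z(1) = 3 − 15/27 = 22/9.
h(22/9) = 1900/729, h'(22/9) = 484/27, so z(2) = (22/9) − (1900/729)/(484/27) = 7511/3267.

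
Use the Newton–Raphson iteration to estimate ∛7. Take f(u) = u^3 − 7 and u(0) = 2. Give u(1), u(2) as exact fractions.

u(1) = 23/12, u(2) = 18215/9522

f'(u) = 3u^2.
f(2) = 1, f'(2) = 12, so u(1) = 2 − 1/12 = 23/12.
f(23/12) = 71/1728, f'(23/12) = 529/48, so u(2) = (23/12) − (71/1728)/(529/48) = 18215/9522.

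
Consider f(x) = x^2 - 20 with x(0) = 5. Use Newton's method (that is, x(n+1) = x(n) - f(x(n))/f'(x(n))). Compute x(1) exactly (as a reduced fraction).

f'(x) = 2x.
f(5) = 5, f'(5) = 10, so x(1) = 5 - 5/10 = 9/2.

9/2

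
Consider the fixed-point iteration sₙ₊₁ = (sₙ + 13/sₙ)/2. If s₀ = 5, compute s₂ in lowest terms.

343/95

s₁ = (5 + 13/5)/2 = 19/5.
s₂ = (19/5 + 13/(19/5))/2 = 343/95.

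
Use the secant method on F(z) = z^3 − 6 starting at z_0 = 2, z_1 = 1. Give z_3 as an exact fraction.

F(2) = 2, F(1) = −5. z_2 = 1 − (−5)·(1 − 2)/((−5) − 2) = 12/7.
F(1) = −5, F(12/7) = −330/343. z_3 = (12/7) − (−330/343)·((12/7) − 1)/((−330/343) − (−5)) = 522/277.

522/277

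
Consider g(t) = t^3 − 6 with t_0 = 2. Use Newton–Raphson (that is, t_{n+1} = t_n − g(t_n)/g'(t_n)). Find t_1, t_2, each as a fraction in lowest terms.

g'(t) = 3t^2.
g(2) = 2, g'(2) = 12, so t_1 = 2 − 2/12 = 11/6.
g(11/6) = 35/216, g'(11/6) = 121/12, so t_2 = (11/6) − (35/216)/(121/12) = 1979/1089.

t_1 = 11/6, t_2 = 1979/1089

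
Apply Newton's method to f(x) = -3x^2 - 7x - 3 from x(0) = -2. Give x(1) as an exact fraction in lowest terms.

-9/5

f'(x) = -6x - 7.
f(-2) = -1, f'(-2) = 5, so x(1) = (-2) - (-1)/5 = -9/5.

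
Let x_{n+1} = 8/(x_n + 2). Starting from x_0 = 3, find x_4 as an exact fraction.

76/37

x_1 = 8/(3 + 2) = 8/5.
x_2 = 8/(8/5 + 2) = 20/9.
x_3 = 8/(20/9 + 2) = 36/19.
x_4 = 8/(36/19 + 2) = 76/37.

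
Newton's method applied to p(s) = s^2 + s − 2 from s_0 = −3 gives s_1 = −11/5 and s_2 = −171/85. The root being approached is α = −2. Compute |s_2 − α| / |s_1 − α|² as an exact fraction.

5/17

s_1 − α = −11/5 − (−2) = −11/5 + 2 = −1/5, so |s_1 − α| = 1/5.
s_2 − α = −171/85 − (−2) = −171/85 + 2 = −1/85, so |s_2 − α| = 1/85.
|s_1 − α|² = 1/25.
Ratio = (1/85) / (1/25) = 5/17.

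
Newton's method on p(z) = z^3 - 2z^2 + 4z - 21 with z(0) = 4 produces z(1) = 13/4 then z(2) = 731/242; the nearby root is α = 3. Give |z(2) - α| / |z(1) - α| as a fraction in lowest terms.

10/121

z(1) - α = 13/4 - 3 = 1/4, so |z(1) - α| = 1/4.
z(2) - α = 731/242 - 3 = 5/242, so |z(2) - α| = 5/242.
Ratio = (5/242) / (1/4) = 10/121.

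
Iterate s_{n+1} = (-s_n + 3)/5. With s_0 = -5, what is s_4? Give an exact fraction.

s_1 = (-(-5) + 3)/5 = 8/5.
s_2 = (-(8/5) + 3)/5 = 7/25.
s_3 = (-(7/25) + 3)/5 = 68/125.
s_4 = (-(68/125) + 3)/5 = 307/625.

307/625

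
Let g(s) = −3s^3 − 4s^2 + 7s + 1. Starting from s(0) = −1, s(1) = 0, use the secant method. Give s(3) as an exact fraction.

−64/477

g(−1) = −7, g(0) = 1. s(2) = 0 − 1·(0 − (−1))/(1 − (−7)) = −1/8.
g(0) = 1, g(−1/8) = 35/512. s(3) = (−1/8) − (35/512)·((−1/8) − 0)/((35/512) − 1) = −64/477.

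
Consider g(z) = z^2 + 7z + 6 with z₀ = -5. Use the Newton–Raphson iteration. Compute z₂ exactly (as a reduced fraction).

-307/51

g'(z) = 2z + 7.
g(-5) = -4, g'(-5) = -3, so z₁ = (-5) - (-4)/(-3) = -19/3.
g(-19/3) = 16/9, g'(-19/3) = -17/3, so z₂ = (-19/3) - (16/9)/(-17/3) = -307/51.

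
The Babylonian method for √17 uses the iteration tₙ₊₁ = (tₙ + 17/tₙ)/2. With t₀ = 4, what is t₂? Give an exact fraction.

t₁ = (4 + 17/4)/2 = 33/8.
t₂ = (33/8 + 17/(33/8))/2 = 2177/528.

2177/528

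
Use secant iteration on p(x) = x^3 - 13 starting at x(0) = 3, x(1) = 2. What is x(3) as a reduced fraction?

11659/4927

p(3) = 14, p(2) = -5. x(2) = 2 - (-5)·(2 - 3)/((-5) - 14) = 43/19.
p(2) = -5, p(43/19) = -9660/6859. x(3) = (43/19) - (-9660/6859)·((43/19) - 2)/((-9660/6859) - (-5)) = 11659/4927.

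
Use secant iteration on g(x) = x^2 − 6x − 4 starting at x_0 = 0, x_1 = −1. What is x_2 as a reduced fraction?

g(0) = −4, g(−1) = 3. x_2 = (−1) − 3·((−1) − 0)/(3 − (−4)) = −4/7.

−4/7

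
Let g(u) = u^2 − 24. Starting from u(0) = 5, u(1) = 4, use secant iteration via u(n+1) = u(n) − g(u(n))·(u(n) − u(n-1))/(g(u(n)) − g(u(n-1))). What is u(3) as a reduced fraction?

g(5) = 1, g(4) = −8. u(2) = 4 − (−8)·(4 − 5)/((−8) − 1) = 44/9.
g(4) = −8, g(44/9) = −8/81. u(3) = (44/9) − (−8/81)·((44/9) − 4)/((−8/81) − (−8)) = 49/10.

49/10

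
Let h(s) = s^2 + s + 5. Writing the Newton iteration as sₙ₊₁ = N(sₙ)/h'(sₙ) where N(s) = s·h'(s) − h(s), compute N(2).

h'(s) = 2s + 1.
N(s) = s·h'(s) − h(s) = s·(2s + 1) − (s^2 + s + 5) = s^2 − 5.
N(2) = −1.

−1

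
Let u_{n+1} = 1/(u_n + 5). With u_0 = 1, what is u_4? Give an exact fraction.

161/836

u_1 = 1/(1 + 5) = 1/6.
u_2 = 1/(1/6 + 5) = 6/31.
u_3 = 1/(6/31 + 5) = 31/161.
u_4 = 1/(31/161 + 5) = 161/836.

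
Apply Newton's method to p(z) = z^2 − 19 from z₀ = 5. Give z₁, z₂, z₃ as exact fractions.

p'(z) = 2z.
p(5) = 6, p'(5) = 10, so z₁ = 5 − 6/10 = 22/5.
p(22/5) = 9/25, p'(22/5) = 44/5, so z₂ = (22/5) − (9/25)/(44/5) = 959/220.
p(959/220) = 81/48400, p'(959/220) = 959/110, so z₃ = (959/220) − (81/48400)/(959/110) = 1839281/421960.

z₁ = 22/5, z₂ = 959/220, z₃ = 1839281/421960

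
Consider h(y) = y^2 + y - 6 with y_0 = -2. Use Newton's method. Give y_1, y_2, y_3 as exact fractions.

y_1 = -10/3, y_2 = -154/51, y_3 = -39322/13107

h'(y) = 2y + 1.
h(-2) = -4, h'(-2) = -3, so y_1 = (-2) - (-4)/(-3) = -10/3.
h(-10/3) = 16/9, h'(-10/3) = -17/3, so y_2 = (-10/3) - (16/9)/(-17/3) = -154/51.
h(-154/51) = 256/2601, h'(-154/51) = -257/51, so y_3 = (-154/51) - (256/2601)/(-257/51) = -39322/13107.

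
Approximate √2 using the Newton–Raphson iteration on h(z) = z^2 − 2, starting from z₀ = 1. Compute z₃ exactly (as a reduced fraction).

577/408

h'(z) = 2z.
h(1) = −1, h'(1) = 2, so z₁ = 1 − (−1)/2 = 3/2.
h(3/2) = 1/4, h'(3/2) = 3, so z₂ = (3/2) − (1/4)/3 = 17/12.
h(17/12) = 1/144, h'(17/12) = 17/6, so z₃ = (17/12) − (1/144)/(17/6) = 577/408.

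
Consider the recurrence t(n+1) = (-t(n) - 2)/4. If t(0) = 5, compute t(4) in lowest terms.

-97/256

t(1) = (-5 - 2)/4 = -7/4.
t(2) = (-(-7/4) - 2)/4 = -1/16.
t(3) = (-(-1/16) - 2)/4 = -31/64.
t(4) = (-(-31/64) - 2)/4 = -97/256.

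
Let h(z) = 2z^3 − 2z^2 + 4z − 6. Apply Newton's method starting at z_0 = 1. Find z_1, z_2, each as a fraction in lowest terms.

h'(z) = 6z^2 − 4z + 4.
h(1) = −2, h'(1) = 6, so z_1 = 1 − (−2)/6 = 4/3.
h(4/3) = 14/27, h'(4/3) = 28/3, so z_2 = (4/3) − (14/27)/(28/3) = 23/18.

z_1 = 4/3, z_2 = 23/18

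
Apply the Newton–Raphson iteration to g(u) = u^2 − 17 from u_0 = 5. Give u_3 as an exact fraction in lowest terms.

187457/45465

g'(u) = 2u.
g(5) = 8, g'(5) = 10, so u_1 = 5 − 8/10 = 21/5.
g(21/5) = 16/25, g'(21/5) = 42/5, so u_2 = (21/5) − (16/25)/(42/5) = 433/105.
g(433/105) = 64/11025, g'(433/105) = 866/105, so u_3 = (433/105) − (64/11025)/(866/105) = 187457/45465.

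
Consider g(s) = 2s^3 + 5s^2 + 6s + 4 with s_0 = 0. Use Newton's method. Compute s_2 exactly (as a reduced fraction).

−40/27

g'(s) = 6s^2 + 10s + 6.
g(0) = 4, g'(0) = 6, so s_1 = 0 − 4/6 = −2/3.
g(−2/3) = 44/27, g'(−2/3) = 2, so s_2 = (−2/3) − (44/27)/2 = −40/27.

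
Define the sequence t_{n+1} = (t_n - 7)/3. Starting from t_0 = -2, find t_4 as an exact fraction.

t_1 = ((-2) - 7)/3 = -3.
t_2 = ((-3) - 7)/3 = -10/3.
t_3 = ((-10/3) - 7)/3 = -31/9.
t_4 = ((-31/9) - 7)/3 = -94/27.

-94/27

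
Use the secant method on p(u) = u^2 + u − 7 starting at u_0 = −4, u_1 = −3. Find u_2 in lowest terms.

−19/6

p(−4) = 5, p(−3) = −1. u_2 = (−3) − (−1)·((−3) − (−4))/((−1) − 5) = −19/6.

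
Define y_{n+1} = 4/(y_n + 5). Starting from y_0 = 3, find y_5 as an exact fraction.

y_1 = 4/(3 + 5) = 1/2.
y_2 = 4/(1/2 + 5) = 8/11.
y_3 = 4/(8/11 + 5) = 44/63.
y_4 = 4/(44/63 + 5) = 252/359.
y_5 = 4/(252/359 + 5) = 1436/2047.

1436/2047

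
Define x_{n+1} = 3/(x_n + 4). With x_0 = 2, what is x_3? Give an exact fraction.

9/14

x_1 = 3/(2 + 4) = 1/2.
x_2 = 3/(1/2 + 4) = 2/3.
x_3 = 3/(2/3 + 4) = 9/14.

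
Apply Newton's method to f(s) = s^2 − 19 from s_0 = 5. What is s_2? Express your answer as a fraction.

f'(s) = 2s.
f(5) = 6, f'(5) = 10, so s_1 = 5 − 6/10 = 22/5.
f(22/5) = 9/25, f'(22/5) = 44/5, so s_2 = (22/5) − (9/25)/(44/5) = 959/220.

959/220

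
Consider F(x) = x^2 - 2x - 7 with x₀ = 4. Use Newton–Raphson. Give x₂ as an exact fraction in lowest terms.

F'(x) = 2x - 2.
F(4) = 1, F'(4) = 6, so x₁ = 4 - 1/6 = 23/6.
F(23/6) = 1/36, F'(23/6) = 17/3, so x₂ = (23/6) - (1/36)/(17/3) = 781/204.

781/204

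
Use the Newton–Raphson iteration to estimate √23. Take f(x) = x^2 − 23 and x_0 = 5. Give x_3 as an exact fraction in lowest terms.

f'(x) = 2x.
f(5) = 2, f'(5) = 10, so x_1 = 5 − 2/10 = 24/5.
f(24/5) = 1/25, f'(24/5) = 48/5, so x_2 = (24/5) − (1/25)/(48/5) = 1151/240.
f(1151/240) = 1/57600, f'(1151/240) = 1151/120, so x_3 = (1151/240) − (1/57600)/(1151/120) = 2649601/552480.

2649601/552480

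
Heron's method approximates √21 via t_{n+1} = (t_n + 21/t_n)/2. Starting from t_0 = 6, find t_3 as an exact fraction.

970993/211888

t_1 = (6 + 21/6)/2 = 19/4.
t_2 = (19/4 + 21/(19/4))/2 = 697/152.
t_3 = (697/152 + 21/(697/152))/2 = 970993/211888.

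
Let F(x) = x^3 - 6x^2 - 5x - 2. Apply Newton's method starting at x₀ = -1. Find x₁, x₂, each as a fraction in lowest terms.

F'(x) = 3x^2 - 12x - 5.
F(-1) = -4, F'(-1) = 10, so x₁ = (-1) - (-4)/10 = -3/5.
F(-3/5) = -172/125, F'(-3/5) = 82/25, so x₂ = (-3/5) - (-172/125)/(82/25) = -37/205.

x₁ = -3/5, x₂ = -37/205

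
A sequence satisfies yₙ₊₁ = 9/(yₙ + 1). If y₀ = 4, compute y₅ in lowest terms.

y₁ = 9/(4 + 1) = 9/5.
y₂ = 9/(9/5 + 1) = 45/14.
y₃ = 9/(45/14 + 1) = 126/59.
y₄ = 9/(126/59 + 1) = 531/185.
y₅ = 9/(531/185 + 1) = 1665/716.

1665/716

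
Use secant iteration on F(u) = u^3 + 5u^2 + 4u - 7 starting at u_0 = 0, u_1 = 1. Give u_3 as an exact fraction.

F(0) = -7, F(1) = 3. u_2 = 1 - 3·(1 - 0)/(3 - (-7)) = 7/10.
F(1) = 3, F(7/10) = -1407/1000. u_3 = (7/10) - (-1407/1000)·((7/10) - 1)/((-1407/1000) - 3) = 1169/1469.

1169/1469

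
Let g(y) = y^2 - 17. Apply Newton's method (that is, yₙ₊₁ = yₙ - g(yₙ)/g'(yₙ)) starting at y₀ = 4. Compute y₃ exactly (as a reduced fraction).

g'(y) = 2y.
g(4) = -1, g'(4) = 8, so y₁ = 4 - (-1)/8 = 33/8.
g(33/8) = 1/64, g'(33/8) = 33/4, so y₂ = (33/8) - (1/64)/(33/4) = 2177/528.
g(2177/528) = 1/278784, g'(2177/528) = 2177/264, so y₃ = (2177/528) - (1/278784)/(2177/264) = 9478657/2298912.

9478657/2298912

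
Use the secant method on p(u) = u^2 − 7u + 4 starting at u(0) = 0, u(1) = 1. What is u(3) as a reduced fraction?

p(0) = 4, p(1) = −2. u(2) = 1 − (−2)·(1 − 0)/((−2) − 4) = 2/3.
p(1) = −2, p(2/3) = −2/9. u(3) = (2/3) − (−2/9)·((2/3) − 1)/((−2/9) − (−2)) = 5/8.

5/8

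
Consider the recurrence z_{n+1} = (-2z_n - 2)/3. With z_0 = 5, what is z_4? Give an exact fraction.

2/3

z_1 = (-2·5 - 2)/3 = -4.
z_2 = (-2·(-4) - 2)/3 = 2.
z_3 = (-2·2 - 2)/3 = -2.
z_4 = (-2·(-2) - 2)/3 = 2/3.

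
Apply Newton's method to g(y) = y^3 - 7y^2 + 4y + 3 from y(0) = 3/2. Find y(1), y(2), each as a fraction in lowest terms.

y(1) = 48/41, y(2) = 646827/570556

g'(y) = 3y^2 - 14y + 4.
g(3/2) = -27/8, g'(3/2) = -41/4, so y(1) = (3/2) - (-27/8)/(-41/4) = 48/41.
g(48/41) = -21141/68921, g'(48/41) = -13916/1681, so y(2) = (48/41) - (-21141/68921)/(-13916/1681) = 646827/570556.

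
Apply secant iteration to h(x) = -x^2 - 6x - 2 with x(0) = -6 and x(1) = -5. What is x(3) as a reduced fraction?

h(-6) = -2, h(-5) = 3. x(2) = (-5) - 3·((-5) - (-6))/(3 - (-2)) = -28/5.
h(-5) = 3, h(-28/5) = 6/25. x(3) = (-28/5) - (6/25)·((-28/5) - (-5))/((6/25) - 3) = -130/23.

-130/23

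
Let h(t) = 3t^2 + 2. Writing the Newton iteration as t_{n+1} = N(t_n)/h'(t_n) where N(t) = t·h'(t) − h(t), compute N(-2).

10

h'(t) = 6t.
N(t) = t·h'(t) − h(t) = t·(6t) − (3t^2 + 2) = 3t^2 − 2.
N(-2) = 10.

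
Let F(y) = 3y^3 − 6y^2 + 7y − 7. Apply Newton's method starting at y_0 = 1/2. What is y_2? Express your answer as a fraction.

F'(y) = 9y^2 − 12y + 7.
F(1/2) = −37/8, F'(1/2) = 13/4, so y_1 = (1/2) − (−37/8)/(13/4) = 25/13.
F(25/13) = 12321/2197, F'(25/13) = 2908/169, so y_2 = (25/13) − (12321/2197)/(2908/169) = 60379/37804.

60379/37804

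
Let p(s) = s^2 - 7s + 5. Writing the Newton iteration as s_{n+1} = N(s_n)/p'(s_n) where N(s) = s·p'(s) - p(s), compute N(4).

p'(s) = 2s - 7.
N(s) = s·p'(s) - p(s) = s·(2s - 7) - (s^2 - 7s + 5) = s^2 - 5.
N(4) = 11.

11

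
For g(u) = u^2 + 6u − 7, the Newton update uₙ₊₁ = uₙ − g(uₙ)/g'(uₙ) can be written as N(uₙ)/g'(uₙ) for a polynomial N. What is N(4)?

23

g'(u) = 2u + 6.
N(u) = u·g'(u) − g(u) = u·(2u + 6) − (u^2 + 6u − 7) = u^2 + 7.
N(4) = 23.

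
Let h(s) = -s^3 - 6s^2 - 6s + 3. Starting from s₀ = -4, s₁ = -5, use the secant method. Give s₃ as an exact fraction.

h(-4) = -5, h(-5) = 8. s₂ = (-5) - 8·((-5) - (-4))/(8 - (-5)) = -57/13.
h(-5) = 8, h(-57/13) = -3840/2197. s₃ = (-57/13) - (-3840/2197)·((-57/13) - (-5))/((-3840/2197) - 8) = -12033/2677.

-12033/2677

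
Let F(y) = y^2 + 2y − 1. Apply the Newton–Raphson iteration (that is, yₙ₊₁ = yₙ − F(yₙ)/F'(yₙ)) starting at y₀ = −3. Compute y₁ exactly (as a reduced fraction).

−5/2

F'(y) = 2y + 2.
F(−3) = 2, F'(−3) = −4, so y₁ = (−3) − 2/(−4) = −5/2.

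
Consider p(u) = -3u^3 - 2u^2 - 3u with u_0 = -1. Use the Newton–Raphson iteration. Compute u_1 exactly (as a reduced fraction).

-1/2

p'(u) = -9u^2 - 4u - 3.
p(-1) = 4, p'(-1) = -8, so u_1 = (-1) - 4/(-8) = -1/2.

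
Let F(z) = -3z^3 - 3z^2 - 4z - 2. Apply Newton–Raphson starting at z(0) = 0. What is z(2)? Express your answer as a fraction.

F'(z) = -9z^2 - 6z - 4.
F(0) = -2, F'(0) = -4, so z(1) = 0 - (-2)/(-4) = -1/2.
F(-1/2) = -3/8, F'(-1/2) = -13/4, so z(2) = (-1/2) - (-3/8)/(-13/4) = -8/13.

-8/13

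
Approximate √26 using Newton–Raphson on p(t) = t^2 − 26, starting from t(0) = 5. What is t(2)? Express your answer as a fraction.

5201/1020

p'(t) = 2t.
p(5) = −1, p'(5) = 10, so t(1) = 5 − (−1)/10 = 51/10.
p(51/10) = 1/100, p'(51/10) = 51/5, so t(2) = (51/10) − (1/100)/(51/5) = 5201/1020.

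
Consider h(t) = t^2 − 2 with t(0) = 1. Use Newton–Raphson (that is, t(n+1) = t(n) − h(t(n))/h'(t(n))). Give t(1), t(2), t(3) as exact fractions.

t(1) = 3/2, t(2) = 17/12, t(3) = 577/408

h'(t) = 2t.
h(1) = −1, h'(1) = 2, so t(1) = 1 − (−1)/2 = 3/2.
h(3/2) = 1/4, h'(3/2) = 3, so t(2) = (3/2) − (1/4)/3 = 17/12.
h(17/12) = 1/144, h'(17/12) = 17/6, so t(3) = (17/12) − (1/144)/(17/6) = 577/408.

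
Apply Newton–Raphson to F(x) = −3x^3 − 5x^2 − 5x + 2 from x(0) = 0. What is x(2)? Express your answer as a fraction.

F'(x) = −9x^2 − 10x − 5.
F(0) = 2, F'(0) = −5, so x(1) = 0 − 2/(−5) = 2/5.
F(2/5) = −124/125, F'(2/5) = −261/25, so x(2) = (2/5) − (−124/125)/(−261/25) = 398/1305.

398/1305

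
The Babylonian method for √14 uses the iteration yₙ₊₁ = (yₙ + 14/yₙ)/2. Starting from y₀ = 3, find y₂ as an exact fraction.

1033/276

y₁ = (3 + 14/3)/2 = 23/6.
y₂ = (23/6 + 14/(23/6))/2 = 1033/276.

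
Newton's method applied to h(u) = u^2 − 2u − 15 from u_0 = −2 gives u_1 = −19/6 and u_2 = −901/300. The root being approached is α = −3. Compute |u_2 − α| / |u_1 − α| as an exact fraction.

u_1 − α = −19/6 − (−3) = −19/6 + 3 = −1/6, so |u_1 − α| = 1/6.
u_2 − α = −901/300 − (−3) = −901/300 + 3 = −1/300, so |u_2 − α| = 1/300.
Ratio = (1/300) / (1/6) = 1/50.

1/50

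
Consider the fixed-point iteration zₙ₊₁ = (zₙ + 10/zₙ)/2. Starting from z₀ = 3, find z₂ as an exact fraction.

721/228

z₁ = (3 + 10/3)/2 = 19/6.
z₂ = (19/6 + 10/(19/6))/2 = 721/228.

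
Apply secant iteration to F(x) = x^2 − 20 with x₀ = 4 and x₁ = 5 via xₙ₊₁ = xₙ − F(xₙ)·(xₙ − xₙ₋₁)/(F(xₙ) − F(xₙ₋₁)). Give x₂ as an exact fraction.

40/9

F(4) = −4, F(5) = 5. x₂ = 5 − 5·(5 − 4)/(5 − (−4)) = 40/9.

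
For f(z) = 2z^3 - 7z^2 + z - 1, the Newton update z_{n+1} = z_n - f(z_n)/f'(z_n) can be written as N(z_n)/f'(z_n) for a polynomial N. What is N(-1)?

-10

f'(z) = 6z^2 - 14z + 1.
N(z) = z·f'(z) - f(z) = z·(6z^2 - 14z + 1) - (2z^3 - 7z^2 + z - 1) = 4z^3 - 7z^2 + 1.
N(-1) = -10.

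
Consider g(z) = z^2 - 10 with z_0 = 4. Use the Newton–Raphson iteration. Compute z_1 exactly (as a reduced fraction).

13/4

g'(z) = 2z.
g(4) = 6, g'(4) = 8, so z_1 = 4 - 6/8 = 13/4.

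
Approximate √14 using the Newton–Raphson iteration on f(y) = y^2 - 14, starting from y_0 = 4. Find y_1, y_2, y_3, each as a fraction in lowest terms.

f'(y) = 2y.
f(4) = 2, f'(4) = 8, so y_1 = 4 - 2/8 = 15/4.
f(15/4) = 1/16, f'(15/4) = 15/2, so y_2 = (15/4) - (1/16)/(15/2) = 449/120.
f(449/120) = 1/14400, f'(449/120) = 449/60, so y_3 = (449/120) - (1/14400)/(449/60) = 403201/107760.

y_1 = 15/4, y_2 = 449/120, y_3 = 403201/107760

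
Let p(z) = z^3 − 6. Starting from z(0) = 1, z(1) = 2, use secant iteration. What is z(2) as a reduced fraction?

p(1) = −5, p(2) = 2. z(2) = 2 − 2·(2 − 1)/(2 − (−5)) = 12/7.

12/7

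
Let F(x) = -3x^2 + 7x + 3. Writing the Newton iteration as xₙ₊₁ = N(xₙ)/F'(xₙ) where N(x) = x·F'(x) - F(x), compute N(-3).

-30

F'(x) = -6x + 7.
N(x) = x·F'(x) - F(x) = x·(-6x + 7) - (-3x^2 + 7x + 3) = -3x^2 - 3.
N(-3) = -30.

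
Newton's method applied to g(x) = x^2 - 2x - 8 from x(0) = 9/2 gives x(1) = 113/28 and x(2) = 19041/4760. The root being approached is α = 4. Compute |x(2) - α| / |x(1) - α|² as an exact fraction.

x(1) - α = 113/28 - 4 = 1/28, so |x(1) - α| = 1/28.
x(2) - α = 19041/4760 - 4 = 1/4760, so |x(2) - α| = 1/4760.
|x(1) - α|² = 1/784.
Ratio = (1/4760) / (1/784) = 14/85.

14/85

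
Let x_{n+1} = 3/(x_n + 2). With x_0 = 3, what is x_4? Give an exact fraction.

123/121

x_1 = 3/(3 + 2) = 3/5.
x_2 = 3/(3/5 + 2) = 15/13.
x_3 = 3/(15/13 + 2) = 39/41.
x_4 = 3/(39/41 + 2) = 123/121.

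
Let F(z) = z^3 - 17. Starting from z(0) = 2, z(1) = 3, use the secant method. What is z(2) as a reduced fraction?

47/19

F(2) = -9, F(3) = 10. z(2) = 3 - 10·(3 - 2)/(10 - (-9)) = 47/19.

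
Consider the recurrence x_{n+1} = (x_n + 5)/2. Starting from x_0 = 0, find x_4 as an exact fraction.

x_1 = (0 + 5)/2 = 5/2.
x_2 = ((5/2) + 5)/2 = 15/4.
x_3 = ((15/4) + 5)/2 = 35/8.
x_4 = ((35/8) + 5)/2 = 75/16.

75/16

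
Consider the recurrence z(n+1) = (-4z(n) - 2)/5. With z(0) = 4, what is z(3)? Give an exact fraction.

z(1) = (-4·4 - 2)/5 = -18/5.
z(2) = (-4·(-18/5) - 2)/5 = 62/25.
z(3) = (-4·(62/25) - 2)/5 = -298/125.

-298/125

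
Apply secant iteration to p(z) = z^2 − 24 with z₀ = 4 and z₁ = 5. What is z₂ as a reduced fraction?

44/9

p(4) = −8, p(5) = 1. z₂ = 5 − 1·(5 − 4)/(1 − (−8)) = 44/9.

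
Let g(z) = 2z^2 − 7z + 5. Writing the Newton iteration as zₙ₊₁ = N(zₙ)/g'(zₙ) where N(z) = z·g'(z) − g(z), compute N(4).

g'(z) = 4z − 7.
N(z) = z·g'(z) − g(z) = z·(4z − 7) − (2z^2 − 7z + 5) = 2z^2 − 5.
N(4) = 27.

27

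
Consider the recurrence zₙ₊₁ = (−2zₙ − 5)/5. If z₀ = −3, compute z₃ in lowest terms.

−71/125

z₁ = (−2·(−3) − 5)/5 = 1/5.
z₂ = (−2·(1/5) − 5)/5 = −27/25.
z₃ = (−2·(−27/25) − 5)/5 = −71/125.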